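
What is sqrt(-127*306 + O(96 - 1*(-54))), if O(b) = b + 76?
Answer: 2*I*sqrt(9659) ≈ 196.56*I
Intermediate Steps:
O(b) = 76 + b
sqrt(-127*306 + O(96 - 1*(-54))) = sqrt(-127*306 + (76 + (96 - 1*(-54)))) = sqrt(-38862 + (76 + (96 + 54))) = sqrt(-38862 + (76 + 150)) = sqrt(-38862 + 226) = sqrt(-38636) = 2*I*sqrt(9659)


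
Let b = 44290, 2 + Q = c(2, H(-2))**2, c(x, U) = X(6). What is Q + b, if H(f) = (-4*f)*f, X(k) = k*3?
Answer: 44612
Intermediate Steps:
X(k) = 3*k
H(f) = -4*f**2
c(x, U) = 18 (c(x, U) = 3*6 = 18)
Q = 322 (Q = -2 + 18**2 = -2 + 324 = 322)
Q + b = 322 + 44290 = 44612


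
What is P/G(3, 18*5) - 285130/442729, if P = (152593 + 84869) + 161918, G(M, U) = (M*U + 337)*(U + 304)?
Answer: 54312993740/52941091091 ≈ 1.0259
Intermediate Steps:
G(M, U) = (304 + U)*(337 + M*U) (G(M, U) = (337 + M*U)*(304 + U) = (304 + U)*(337 + M*U))
P = 399380 (P = 237462 + 161918 = 399380)
P/G(3, 18*5) - 285130/442729 = 399380/(102448 + 337*(18*5) + 3*(18*5)**2 + 304*3*(18*5)) - 285130/442729 = 399380/(102448 + 337*90 + 3*90**2 + 304*3*90) - 285130*1/442729 = 399380/(102448 + 30330 + 3*8100 + 82080) - 285130/442729 = 399380/(102448 + 30330 + 24300 + 82080) - 285130/442729 = 399380/239158 - 285130/442729 = 399380*(1/239158) - 285130/442729 = 199690/119579 - 285130/442729 = 54312993740/52941091091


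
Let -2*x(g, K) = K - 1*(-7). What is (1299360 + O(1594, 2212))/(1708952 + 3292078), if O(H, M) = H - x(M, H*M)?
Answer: 6127843/10002060 ≈ 0.61266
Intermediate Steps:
x(g, K) = -7/2 - K/2 (x(g, K) = -(K - 1*(-7))/2 = -(K + 7)/2 = -(7 + K)/2 = -7/2 - K/2)
O(H, M) = 7/2 + H + H*M/2 (O(H, M) = H - (-7/2 - H*M/2) = H + (7/2 + H*M/2) = 7/2 + H + H*M/2)
(1299360 + O(1594, 2212))/(1708952 + 3292078) = (1299360 + (7/2 + 1594 + (1/2)*1594*2212))/(1708952 + 3292078) = (1299360 + (7/2 + 1594 + 1762964))/5001030 = (1299360 + 3529123/2)*(1/5001030) = (6127843/2)*(1/5001030) = 6127843/10002060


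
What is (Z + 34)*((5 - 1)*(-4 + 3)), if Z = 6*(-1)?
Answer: -112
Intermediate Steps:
Z = -6
(Z + 34)*((5 - 1)*(-4 + 3)) = (-6 + 34)*((5 - 1)*(-4 + 3)) = 28*(4*(-1)) = 28*(-4) = -112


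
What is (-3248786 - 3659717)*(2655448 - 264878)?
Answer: -16515260016710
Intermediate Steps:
(-3248786 - 3659717)*(2655448 - 264878) = -6908503*2390570 = -16515260016710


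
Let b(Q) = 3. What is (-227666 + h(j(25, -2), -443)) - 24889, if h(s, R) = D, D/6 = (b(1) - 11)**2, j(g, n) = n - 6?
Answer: -252171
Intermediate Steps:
j(g, n) = -6 + n
D = 384 (D = 6*(3 - 11)**2 = 6*(-8)**2 = 6*64 = 384)
h(s, R) = 384
(-227666 + h(j(25, -2), -443)) - 24889 = (-227666 + 384) - 24889 = -227282 - 24889 = -252171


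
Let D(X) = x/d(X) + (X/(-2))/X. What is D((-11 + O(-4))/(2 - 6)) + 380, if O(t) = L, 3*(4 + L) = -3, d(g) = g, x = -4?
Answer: 757/2 ≈ 378.50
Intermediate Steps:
L = -5 (L = -4 + (⅓)*(-3) = -4 - 1 = -5)
O(t) = -5
D(X) = -½ - 4/X (D(X) = -4/X + (X/(-2))/X = -4/X + (X*(-½))/X = -4/X + (-X/2)/X = -4/X - ½ = -½ - 4/X)
D((-11 + O(-4))/(2 - 6)) + 380 = (-8 - (-11 - 5)/(2 - 6))/(2*(((-11 - 5)/(2 - 6)))) + 380 = (-8 - (-16)/(-4))/(2*((-16/(-4)))) + 380 = (-8 - (-16)*(-1)/4)/(2*((-16*(-¼)))) + 380 = (½)*(-8 - 1*4)/4 + 380 = (½)*(¼)*(-8 - 4) + 380 = (½)*(¼)*(-12) + 380 = -3/2 + 380 = 757/2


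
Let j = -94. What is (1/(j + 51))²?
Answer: 1/1849 ≈ 0.00054083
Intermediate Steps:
(1/(j + 51))² = (1/(-94 + 51))² = (1/(-43))² = (-1/43)² = 1/1849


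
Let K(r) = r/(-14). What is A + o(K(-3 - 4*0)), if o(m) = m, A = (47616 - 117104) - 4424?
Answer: -1034765/14 ≈ -73912.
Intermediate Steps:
A = -73912 (A = -69488 - 4424 = -73912)
K(r) = -r/14 (K(r) = r*(-1/14) = -r/14)
A + o(K(-3 - 4*0)) = -73912 - (-3 - 4*0)/14 = -73912 - (-3 + 0)/14 = -73912 - 1/14*(-3) = -73912 + 3/14 = -1034765/14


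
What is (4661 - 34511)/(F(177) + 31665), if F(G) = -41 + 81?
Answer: -5970/6341 ≈ -0.94149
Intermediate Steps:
F(G) = 40
(4661 - 34511)/(F(177) + 31665) = (4661 - 34511)/(40 + 31665) = -29850/31705 = -29850*1/31705 = -5970/6341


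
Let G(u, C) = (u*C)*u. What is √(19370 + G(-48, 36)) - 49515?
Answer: -49515 + √102314 ≈ -49195.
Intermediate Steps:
G(u, C) = C*u² (G(u, C) = (C*u)*u = C*u²)
√(19370 + G(-48, 36)) - 49515 = √(19370 + 36*(-48)²) - 49515 = √(19370 + 36*2304) - 49515 = √(19370 + 82944) - 49515 = √102314 - 49515 = -49515 + √102314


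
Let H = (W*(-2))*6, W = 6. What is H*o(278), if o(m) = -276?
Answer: 19872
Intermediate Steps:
H = -72 (H = (6*(-2))*6 = -12*6 = -72)
H*o(278) = -72*(-276) = 19872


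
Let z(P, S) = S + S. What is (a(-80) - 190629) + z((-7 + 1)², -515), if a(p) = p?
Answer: -191739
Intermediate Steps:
z(P, S) = 2*S
(a(-80) - 190629) + z((-7 + 1)², -515) = (-80 - 190629) + 2*(-515) = -190709 - 1030 = -191739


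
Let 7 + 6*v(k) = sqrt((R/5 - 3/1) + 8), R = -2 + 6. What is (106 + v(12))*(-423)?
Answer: -88689/2 - 141*sqrt(145)/10 ≈ -44514.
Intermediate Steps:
R = 4
v(k) = -7/6 + sqrt(145)/30 (v(k) = -7/6 + sqrt((4/5 - 3/1) + 8)/6 = -7/6 + sqrt((4*(1/5) - 3*1) + 8)/6 = -7/6 + sqrt((4/5 - 3) + 8)/6 = -7/6 + sqrt(-11/5 + 8)/6 = -7/6 + sqrt(29/5)/6 = -7/6 + (sqrt(145)/5)/6 = -7/6 + sqrt(145)/30)
(106 + v(12))*(-423) = (106 + (-7/6 + sqrt(145)/30))*(-423) = (629/6 + sqrt(145)/30)*(-423) = -88689/2 - 141*sqrt(145)/10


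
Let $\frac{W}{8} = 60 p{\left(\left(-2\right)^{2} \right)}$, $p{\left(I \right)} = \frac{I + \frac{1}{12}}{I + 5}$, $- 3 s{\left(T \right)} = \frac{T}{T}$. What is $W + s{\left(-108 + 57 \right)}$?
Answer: $\frac{1957}{9} \approx 217.44$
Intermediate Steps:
$s{\left(T \right)} = - \frac{1}{3}$ ($s{\left(T \right)} = - \frac{T \frac{1}{T}}{3} = \left(- \frac{1}{3}\right) 1 = - \frac{1}{3}$)
$p{\left(I \right)} = \frac{\frac{1}{12} + I}{5 + I}$ ($p{\left(I \right)} = \frac{I + \frac{1}{12}}{5 + I} = \frac{\frac{1}{12} + I}{5 + I}$)
$W = \frac{1960}{9}$ ($W = 8 \cdot 60 \frac{\frac{1}{12} + \left(-2\right)^{2}}{5 + \left(-2\right)^{2}} = 8 \cdot 60 \frac{\frac{1}{12} + 4}{5 + 4} = 8 \cdot 60 \cdot \frac{1}{9} \cdot \frac{49}{12} = 8 \cdot 60 \cdot \frac{49}{108} = 8 \cdot \frac{245}{9} = \frac{1960}{9} \approx 217.78$)
$W + s{\left(-108 + 57 \right)} = \frac{1960}{9} - \frac{1}{3} = \frac{1957}{9}$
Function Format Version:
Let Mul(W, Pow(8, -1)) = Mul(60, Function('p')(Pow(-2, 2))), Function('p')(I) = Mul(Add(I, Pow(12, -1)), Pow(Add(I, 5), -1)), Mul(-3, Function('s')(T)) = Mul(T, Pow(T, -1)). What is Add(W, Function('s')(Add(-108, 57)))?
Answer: Rational(1957, 9) ≈ 217.44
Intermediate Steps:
Function('s')(T) = Rational(-1, 3) (Function('s')(T) = Mul(Rational(-1, 3), Mul(T, Pow(T, -1))) = Mul(Rational(-1, 3), 1) = Rational(-1, 3))
Function('p')(I) = Mul(Pow(Add(5, I), -1), Add(Rational(1, 12), I)) (Function('p')(I) = Mul(Add(I, Rational(1, 12)), Pow(Add(5, I), -1)) = Mul(Add(Rational(1, 12), I), Pow(Add(5, I), -1)) = Mul(Pow(Add(5, I), -1), Add(Rational(1, 12), I)))
W = Rational(1960, 9) (W = Mul(8, Mul(60, Mul(Pow(Add(5, Pow(-2, 2)), -1), Add(Rational(1, 12), Pow(-2, 2))))) = Mul(8, Mul(60, Mul(Pow(Add(5, 4), -1), Add(Rational(1, 12), 4)))) = Mul(8, Mul(60, Mul(Pow(9, -1), Rational(49, 12)))) = Mul(8, Mul(60, Mul(Rational(1, 9), Rational(49, 12)))) = Mul(8, Mul(60, Rational(49, 108))) = Mul(8, Rational(245, 9)) = Rational(1960, 9) ≈ 217.78)
Add(W, Function('s')(Add(-108, 57))) = Add(Rational(1960, 9), Rational(-1, 3)) = Rational(1957, 9)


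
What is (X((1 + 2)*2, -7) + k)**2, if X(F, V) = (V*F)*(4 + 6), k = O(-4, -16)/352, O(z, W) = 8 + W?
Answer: 341547361/1936 ≈ 1.7642e+5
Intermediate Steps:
k = -1/44 (k = (8 - 16)/352 = -8*1/352 = -1/44 ≈ -0.022727)
X(F, V) = 10*F*V (X(F, V) = (F*V)*10 = 10*F*V)
(X((1 + 2)*2, -7) + k)**2 = (10*((1 + 2)*2)*(-7) - 1/44)**2 = (10*(3*2)*(-7) - 1/44)**2 = (10*6*(-7) - 1/44)**2 = (-420 - 1/44)**2 = (-18481/44)**2 = 341547361/1936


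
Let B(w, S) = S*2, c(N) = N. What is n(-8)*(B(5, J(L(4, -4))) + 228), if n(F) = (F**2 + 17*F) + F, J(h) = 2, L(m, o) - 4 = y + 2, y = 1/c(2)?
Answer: -18560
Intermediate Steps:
y = 1/2 ≈ 0.50000
L(m, o) = 13/2 (L(m, o) = 4 + (1/2 + 2) = 4 + 5/2 = 13/2)
B(w, S) = 2*S
n(F) = F**2 + 18*F
n(-8)*(B(5, J(L(4, -4))) + 228) = (-8*(18 - 8))*(2*2 + 228) = (-8*10)*(4 + 228) = -80*232 = -18560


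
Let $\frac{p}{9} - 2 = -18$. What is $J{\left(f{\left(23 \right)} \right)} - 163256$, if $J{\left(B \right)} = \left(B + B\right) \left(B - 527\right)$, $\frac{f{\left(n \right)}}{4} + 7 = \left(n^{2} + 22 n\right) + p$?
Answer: $21116392$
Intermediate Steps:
$p = -144$ ($p = 18 + 9 \left(-18\right) = 18 - 162 = -144$)
$f{\left(n \right)} = -604 + 4 n^{2} + 88 n$ ($f{\left(n \right)} = -28 + 4 \left(\left(n^{2} + 22 n\right) - 144\right) = -28 + 4 \left(-144 + n^{2} + 22 n\right) = -28 + \left(-576 + 4 n^{2} + 88 n\right) = -604 + 4 n^{2} + 88 n$)
$J{\left(B \right)} = 2 B \left(-527 + B\right)$
$J{\left(f{\left(23 \right)} \right)} - 163256 = 2 \left(-604 + 4 \cdot 23^{2} + 88 \cdot 23\right) \left(-527 + \left(-604 + 4 \cdot 23^{2} + 88 \cdot 23\right)\right) - 163256 = 2 \left(-604 + 4 \cdot 529 + 2024\right) \left(-527 + \left(-604 + 4 \cdot 529 + 2024\right)\right) - 163256 = 2 \left(-604 + 2116 + 2024\right) \left(-527 + \left(-604 + 2116 + 2024\right)\right) - 163256 = 2 \cdot 3536 \left(-527 + 3536\right) - 163256 = 2 \cdot 3536 \cdot 3009 - 163256 = 21279648 - 163256 = 21116392$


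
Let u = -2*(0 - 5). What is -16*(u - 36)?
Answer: 416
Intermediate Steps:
u = 10 (u = -2*(-5) = 10)
-16*(u - 36) = -16*(10 - 36) = -16*(-26) = 416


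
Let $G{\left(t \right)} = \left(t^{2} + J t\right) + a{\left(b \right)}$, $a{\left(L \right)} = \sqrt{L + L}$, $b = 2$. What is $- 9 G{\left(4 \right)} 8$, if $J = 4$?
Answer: $-2448$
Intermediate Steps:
$a{\left(L \right)} = \sqrt{2} \sqrt{L}$ ($a{\left(L \right)} = \sqrt{2 L} = \sqrt{2} \sqrt{L}$)
$G{\left(t \right)} = 2 + t^{2} + 4 t$ ($G{\left(t \right)} = \left(t^{2} + 4 t\right) + \sqrt{2} \sqrt{2} = \left(t^{2} + 4 t\right) + 2 = 2 + t^{2} + 4 t$)
$- 9 G{\left(4 \right)} 8 = - 9 \left(2 + 4^{2} + 4 \cdot 4\right) 8 = - 9 \left(2 + 16 + 16\right) 8 = \left(-9\right) 34 \cdot 8 = \left(-306\right) 8 = -2448$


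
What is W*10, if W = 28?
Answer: 280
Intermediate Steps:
W*10 = 28*10 = 280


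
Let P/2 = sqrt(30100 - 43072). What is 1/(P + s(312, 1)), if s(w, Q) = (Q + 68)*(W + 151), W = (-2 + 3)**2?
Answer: 19/199366 - I*sqrt(3243)/27512508 ≈ 9.5302e-5 - 2.0699e-6*I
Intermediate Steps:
W = 1 (W = 1**2 = 1)
s(w, Q) = 10336 + 152*Q (s(w, Q) = (Q + 68)*(1 + 151) = (68 + Q)*152 = 10336 + 152*Q)
P = 4*I*sqrt(3243) (P = 2*sqrt(30100 - 43072) = 2*sqrt(-12972) = 2*(2*I*sqrt(3243)) = 4*I*sqrt(3243) ≈ 227.79*I)
1/(P + s(312, 1)) = 1/(4*I*sqrt(3243) + (10336 + 152*1)) = 1/(4*I*sqrt(3243) + (10336 + 152)) = 1/(4*I*sqrt(3243) + 10488) = 1/(10488 + 4*I*sqrt(3243))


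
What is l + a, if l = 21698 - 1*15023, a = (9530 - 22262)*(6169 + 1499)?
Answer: -97622301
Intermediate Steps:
a = -97628976 (a = -12732*7668 = -97628976)
l = 6675 (l = 21698 - 15023 = 6675)
l + a = 6675 - 97628976 = -97622301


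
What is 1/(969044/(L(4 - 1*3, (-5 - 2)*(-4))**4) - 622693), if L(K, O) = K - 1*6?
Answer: -625/388214081 ≈ -1.6099e-6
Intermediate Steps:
L(K, O) = -6 + K (L(K, O) = K - 6 = -6 + K)
1/(969044/(L(4 - 1*3, (-5 - 2)*(-4))**4) - 622693) = 1/(969044/((-6 + (4 - 1*3))**4) - 622693) = 1/(969044/((-6 + (4 - 3))**4) - 622693) = 1/(969044/((-6 + 1)**4) - 622693) = 1/(969044/((-5)**4) - 622693) = 1/(969044/625 - 622693) = 1/(-388214081/625) = -625/388214081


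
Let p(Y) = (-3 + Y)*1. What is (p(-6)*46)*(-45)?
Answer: 18630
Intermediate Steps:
p(Y) = -3 + Y
(p(-6)*46)*(-45) = ((-3 - 6)*46)*(-45) = -9*46*(-45) = -414*(-45) = 18630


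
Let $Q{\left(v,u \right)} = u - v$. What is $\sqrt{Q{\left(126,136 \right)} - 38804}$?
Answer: $i \sqrt{38794} \approx 196.96 i$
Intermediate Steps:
$\sqrt{Q{\left(126,136 \right)} - 38804} = \sqrt{\left(136 - 126\right) - 38804} = \sqrt{10 - 38804} = \sqrt{-38794} = i \sqrt{38794}$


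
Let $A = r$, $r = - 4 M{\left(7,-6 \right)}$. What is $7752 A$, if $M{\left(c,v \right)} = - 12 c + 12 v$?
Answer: $4837248$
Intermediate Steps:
$r = 624$ ($r = - 4 \left(\left(-12\right) 7 + 12 \left(-6\right)\right) = - 4 \left(-84 - 72\right) = \left(-4\right) \left(-156\right) = 624$)
$A = 624$
$7752 A = 7752 \cdot 624 = 4837248$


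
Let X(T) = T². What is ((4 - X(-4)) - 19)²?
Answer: 961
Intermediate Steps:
((4 - X(-4)) - 19)² = ((4 - 1*(-4)²) - 19)² = ((4 - 1*16) - 19)² = ((4 - 16) - 19)² = (-12 - 19)² = (-31)² = 961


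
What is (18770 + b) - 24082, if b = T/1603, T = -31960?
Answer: -8547096/1603 ≈ -5331.9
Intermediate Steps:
b = -31960/1603 ≈ -19.938
(18770 + b) - 24082 = (18770 - 31960/1603) - 24082 = 30056350/1603 - 24082 = -8547096/1603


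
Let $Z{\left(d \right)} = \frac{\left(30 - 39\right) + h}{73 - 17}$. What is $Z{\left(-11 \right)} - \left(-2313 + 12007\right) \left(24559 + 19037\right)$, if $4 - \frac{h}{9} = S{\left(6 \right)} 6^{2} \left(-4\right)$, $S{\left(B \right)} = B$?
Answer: $- \frac{23666691141}{56} \approx -4.2262 \cdot 10^{8}$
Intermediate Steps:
$h = 7812$ ($h = 36 - 9 \cdot 6 \cdot 6^{2} \left(-4\right) = 36 - 9 \cdot 6 \cdot 36 \left(-4\right) = 36 - 9 \cdot 216 \left(-4\right) = 36 - -7776 = 36 + 7776 = 7812$)
$Z{\left(d \right)} = \frac{7803}{56}$ ($Z{\left(d \right)} = \frac{\left(30 - 39\right) + 7812}{73 - 17} = \frac{-9 + 7812}{56} = 7803 \cdot \frac{1}{56} = \frac{7803}{56}$)
$Z{\left(-11 \right)} - \left(-2313 + 12007\right) \left(24559 + 19037\right) = \frac{7803}{56} - \left(-2313 + 12007\right) \left(24559 + 19037\right) = \frac{7803}{56} - 9694 \cdot 43596 = \frac{7803}{56} - 422619624 = - \frac{23666691141}{56}$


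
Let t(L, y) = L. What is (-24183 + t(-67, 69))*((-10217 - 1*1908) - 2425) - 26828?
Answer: 352810672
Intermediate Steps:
(-24183 + t(-67, 69))*((-10217 - 1*1908) - 2425) - 26828 = (-24183 - 67)*((-10217 - 1*1908) - 2425) - 26828 = -24250*((-10217 - 1908) - 2425) - 26828 = -24250*(-12125 - 2425) - 26828 = -24250*(-14550) - 26828 = 352837500 - 26828 = 352810672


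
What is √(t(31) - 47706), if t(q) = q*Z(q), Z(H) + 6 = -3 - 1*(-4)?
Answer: I*√47861 ≈ 218.77*I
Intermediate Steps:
Z(H) = -5 (Z(H) = -6 + (-3 - 1*(-4)) = -6 + (-3 + 4) = -6 + 1 = -5)
t(q) = -5*q (t(q) = q*(-5) = -5*q)
√(t(31) - 47706) = √(-5*31 - 47706) = √(-155 - 47706) = √(-47861) = I*√47861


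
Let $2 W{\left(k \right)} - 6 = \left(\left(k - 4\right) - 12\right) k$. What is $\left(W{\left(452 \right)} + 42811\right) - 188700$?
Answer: $-47350$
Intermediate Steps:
$W{\left(k \right)} = 3 + \frac{k \left(-16 + k\right)}{2}$ ($W{\left(k \right)} = 3 + \frac{\left(\left(k - 4\right) - 12\right) k}{2} = 3 + \frac{\left(\left(-4 + k\right) - 12\right) k}{2} = 3 + \frac{\left(-16 + k\right) k}{2} = 3 + \frac{k \left(-16 + k\right)}{2}$)
$\left(W{\left(452 \right)} + 42811\right) - 188700 = \left(\left(3 + \frac{452^{2}}{2} - 3616\right) + 42811\right) - 188700 = \left(\left(3 + \frac{1}{2} \cdot 204304 - 3616\right) + 42811\right) - 188700 = \left(\left(3 + 102152 - 3616\right) + 42811\right) - 188700 = \left(98539 + 42811\right) - 188700 = 141350 - 188700 = -47350$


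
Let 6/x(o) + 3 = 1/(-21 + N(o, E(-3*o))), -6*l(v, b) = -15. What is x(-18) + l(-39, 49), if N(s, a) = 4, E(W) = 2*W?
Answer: 7/13 ≈ 0.53846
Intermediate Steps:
l(v, b) = 5/2 (l(v, b) = -1/6*(-15) = 5/2)
x(o) = -51/26 (x(o) = 6/(-3 + 1/(-21 + 4)) = 6/(-3 + 1/(-17)) = 6/(-3 - 1/17) = 6/(-52/17) = 6*(-17/52) = -51/26)
x(-18) + l(-39, 49) = -51/26 + 5/2 = 7/13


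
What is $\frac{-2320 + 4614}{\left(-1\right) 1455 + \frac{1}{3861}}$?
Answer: $- \frac{4428567}{2808877} \approx -1.5766$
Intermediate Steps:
$\frac{-2320 + 4614}{\left(-1\right) 1455 + \frac{1}{3861}} = \frac{2294}{-1455 + \frac{1}{3861}} = \frac{2294}{- \frac{5617754}{3861}} = 2294 \left(- \frac{3861}{5617754}\right) = - \frac{4428567}{2808877}$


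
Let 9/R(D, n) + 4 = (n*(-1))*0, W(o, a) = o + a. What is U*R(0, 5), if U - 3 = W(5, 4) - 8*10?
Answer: 153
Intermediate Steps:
W(o, a) = a + o
R(D, n) = -9/4 (R(D, n) = 9/(-4 + (n*(-1))*0) = 9/(-4 - n*0) = 9/(-4 + 0) = 9/(-4) = 9*(-1/4) = -9/4)
U = -68 (U = 3 + ((4 + 5) - 8*10) = 3 + (9 - 80) = 3 - 71 = -68)
U*R(0, 5) = -68*(-9/4) = 153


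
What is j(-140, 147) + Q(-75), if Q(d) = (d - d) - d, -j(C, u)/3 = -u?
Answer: 516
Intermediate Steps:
j(C, u) = 3*u (j(C, u) = -(-3)*u = 3*u)
Q(d) = -d (Q(d) = 0 - d = -d)
j(-140, 147) + Q(-75) = 3*147 - 1*(-75) = 441 + 75 = 516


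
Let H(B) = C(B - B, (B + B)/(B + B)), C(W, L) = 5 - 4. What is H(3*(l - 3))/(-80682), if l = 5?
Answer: -1/80682 ≈ -1.2394e-5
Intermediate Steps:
C(W, L) = 1
H(B) = 1
H(3*(l - 3))/(-80682) = 1/(-80682) = 1*(-1/80682) = -1/80682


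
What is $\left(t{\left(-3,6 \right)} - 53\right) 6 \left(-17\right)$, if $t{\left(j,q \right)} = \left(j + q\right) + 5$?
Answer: $4590$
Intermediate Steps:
$t{\left(j,q \right)} = 5 + j + q$
$\left(t{\left(-3,6 \right)} - 53\right) 6 \left(-17\right) = \left(\left(5 - 3 + 6\right) - 53\right) 6 \left(-17\right) = \left(8 - 53\right) \left(-102\right) = \left(-45\right) \left(-102\right) = 4590$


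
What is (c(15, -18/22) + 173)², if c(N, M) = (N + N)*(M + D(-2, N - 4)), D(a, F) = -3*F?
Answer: 85692049/121 ≈ 7.0820e+5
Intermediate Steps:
c(N, M) = 2*N*(12 + M - 3*N) (c(N, M) = (N + N)*(M - 3*(N - 4)) = (2*N)*(M - 3*(-4 + N)) = (2*N)*(M + (12 - 3*N)) = (2*N)*(12 + M - 3*N) = 2*N*(12 + M - 3*N))
(c(15, -18/22) + 173)² = (2*15*(12 - 18/22 - 3*15) + 173)² = (2*15*(12 - 18*1/22 - 45) + 173)² = (2*15*(12 - 9/11 - 45) + 173)² = (2*15*(-372/11) + 173)² = (-11160/11 + 173)² = (-9257/11)² = 85692049/121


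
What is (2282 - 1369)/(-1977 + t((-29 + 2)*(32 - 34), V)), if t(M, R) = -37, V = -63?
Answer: -913/2014 ≈ -0.45333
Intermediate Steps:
(2282 - 1369)/(-1977 + t((-29 + 2)*(32 - 34), V)) = (2282 - 1369)/(-1977 - 37) = 913/(-2014) = 913*(-1/2014) = -913/2014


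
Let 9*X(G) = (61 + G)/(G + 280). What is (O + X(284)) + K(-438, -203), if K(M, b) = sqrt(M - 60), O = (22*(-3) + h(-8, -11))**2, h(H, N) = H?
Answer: 9265507/1692 + I*sqrt(498) ≈ 5476.1 + 22.316*I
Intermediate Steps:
X(G) = (61 + G)/(9*(280 + G)) (X(G) = ((61 + G)/(G + 280))/9 = ((61 + G)/(280 + G))/9 = (61 + G)/(9*(280 + G)))
O = 5476 (O = (22*(-3) - 8)**2 = (-66 - 8)**2 = (-74)**2 = 5476)
K(M, b) = sqrt(-60 + M)
(O + X(284)) + K(-438, -203) = (5476 + (61 + 284)/(9*(280 + 284))) + sqrt(-60 - 438) = (5476 + (1/9)*345/564) + sqrt(-498) = (5476 + (1/9)*(1/564)*345) + I*sqrt(498) = (5476 + 115/1692) + I*sqrt(498) = 9265507/1692 + I*sqrt(498)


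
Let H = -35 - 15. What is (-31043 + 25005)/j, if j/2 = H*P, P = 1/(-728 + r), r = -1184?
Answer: -2886164/25 ≈ -1.1545e+5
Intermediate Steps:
H = -50
P = -1/1912 (P = 1/(-728 - 1184) = 1/(-1912) = -1/1912 ≈ -0.00052301)
j = 25/478 (j = 2*(-50*(-1/1912)) = 2*(25/956) = 25/478 ≈ 0.052301)
(-31043 + 25005)/j = (-31043 + 25005)/(25/478) = -6038*478/25 = -2886164/25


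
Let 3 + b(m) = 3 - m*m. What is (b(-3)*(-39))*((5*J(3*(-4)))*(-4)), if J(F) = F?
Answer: 84240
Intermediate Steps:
b(m) = -m² (b(m) = -3 + (3 - m*m) = -3 + (3 - m²) = -m²)
(b(-3)*(-39))*((5*J(3*(-4)))*(-4)) = (-1*(-3)²*(-39))*((5*(3*(-4)))*(-4)) = (-1*9*(-39))*((5*(-12))*(-4)) = (-9*(-39))*(-60*(-4)) = 351*240 = 84240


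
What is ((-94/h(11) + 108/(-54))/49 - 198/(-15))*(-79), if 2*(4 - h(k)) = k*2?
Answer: -1820002/1715 ≈ -1061.2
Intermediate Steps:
h(k) = 4 - k (h(k) = 4 - k*2/2 = 4 - k)
((-94/h(11) + 108/(-54))/49 - 198/(-15))*(-79) = ((-94/(4 - 1*11) + 108/(-54))/49 - 198/(-15))*(-79) = ((-94/(4 - 11) + 108*(-1/54))*(1/49) - 198*(-1/15))*(-79) = ((-94/(-7) - 2)*(1/49) + 66/5)*(-79) = ((-94*(-1/7) - 2)*(1/49) + 66/5)*(-79) = ((94/7 - 2)*(1/49) + 66/5)*(-79) = ((80/7)*(1/49) + 66/5)*(-79) = (80/343 + 66/5)*(-79) = (23038/1715)*(-79) = -1820002/1715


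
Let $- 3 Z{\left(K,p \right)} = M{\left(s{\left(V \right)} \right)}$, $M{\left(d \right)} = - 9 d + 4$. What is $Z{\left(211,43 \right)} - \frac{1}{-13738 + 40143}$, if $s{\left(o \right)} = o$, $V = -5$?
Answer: $- \frac{1293848}{79215} \approx -16.333$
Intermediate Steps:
$M{\left(d \right)} = 4 - 9 d$
$Z{\left(K,p \right)} = - \frac{49}{3}$ ($Z{\left(K,p \right)} = - \frac{4 - -45}{3} = - \frac{4 + 45}{3} = \left(- \frac{1}{3}\right) 49 = - \frac{49}{3}$)
$Z{\left(211,43 \right)} - \frac{1}{-13738 + 40143} = - \frac{49}{3} - \frac{1}{-13738 + 40143} = - \frac{49}{3} - \frac{1}{26405} = - \frac{1293848}{79215}$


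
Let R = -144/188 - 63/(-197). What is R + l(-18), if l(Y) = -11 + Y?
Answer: -272642/9259 ≈ -29.446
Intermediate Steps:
R = -4131/9259 (R = -144*1/188 - 63*(-1/197) = -36/47 + 63/197 = -4131/9259 ≈ -0.44616)
R + l(-18) = -4131/9259 + (-11 - 18) = -4131/9259 - 29 = -272642/9259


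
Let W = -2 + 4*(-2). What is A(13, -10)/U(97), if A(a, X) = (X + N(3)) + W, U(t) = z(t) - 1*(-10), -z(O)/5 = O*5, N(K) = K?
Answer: 17/2415 ≈ 0.0070393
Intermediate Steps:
z(O) = -25*O (z(O) = -5*O*5 = -25*O)
U(t) = 10 - 25*t (U(t) = -25*t - 1*(-10) = -25*t + 10 = 10 - 25*t)
W = -10 (W = -2 - 8 = -10)
A(a, X) = -7 + X (A(a, X) = (X + 3) - 10 = (3 + X) - 10 = -7 + X)
A(13, -10)/U(97) = (-7 - 10)/(10 - 25*97) = -17/(10 - 2425) = -17/(-2415) = -17*(-1/2415) = 17/2415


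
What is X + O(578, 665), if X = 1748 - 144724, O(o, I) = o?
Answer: -142398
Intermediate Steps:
X = -142976
X + O(578, 665) = -142976 + 578 = -142398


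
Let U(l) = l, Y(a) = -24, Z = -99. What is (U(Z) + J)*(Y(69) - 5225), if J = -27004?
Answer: 142263647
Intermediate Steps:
(U(Z) + J)*(Y(69) - 5225) = (-99 - 27004)*(-24 - 5225) = -27103*(-5249) = 142263647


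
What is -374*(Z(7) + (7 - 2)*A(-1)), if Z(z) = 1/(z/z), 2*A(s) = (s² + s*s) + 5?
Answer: -6919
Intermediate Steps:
A(s) = 5/2 + s² (A(s) = ((s² + s*s) + 5)/2 = ((s² + s²) + 5)/2 = (2*s² + 5)/2 = (5 + 2*s²)/2 = 5/2 + s²)
Z(z) = 1 (Z(z) = 1/1 = 1)
-374*(Z(7) + (7 - 2)*A(-1)) = -374*(1 + (7 - 2)*(5/2 + (-1)²)) = -374*(1 + 5*(5/2 + 1)) = -374*(1 + 5*(7/2)) = -374*(1 + 35/2) = -374*37/2 = -6919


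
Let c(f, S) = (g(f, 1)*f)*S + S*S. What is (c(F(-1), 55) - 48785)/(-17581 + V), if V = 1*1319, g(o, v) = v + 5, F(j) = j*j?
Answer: 22715/8131 ≈ 2.7936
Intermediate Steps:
F(j) = j**2
g(o, v) = 5 + v
c(f, S) = S**2 + 6*S*f (c(f, S) = ((5 + 1)*f)*S + S*S = (6*f)*S + S**2 = 6*S*f + S**2 = S**2 + 6*S*f)
V = 1319
(c(F(-1), 55) - 48785)/(-17581 + V) = (55*(55 + 6*(-1)**2) - 48785)/(-17581 + 1319) = (55*(55 + 6*1) - 48785)/(-16262) = (55*(55 + 6) - 48785)*(-1/16262) = (55*61 - 48785)*(-1/16262) = (3355 - 48785)*(-1/16262) = -45430*(-1/16262) = 22715/8131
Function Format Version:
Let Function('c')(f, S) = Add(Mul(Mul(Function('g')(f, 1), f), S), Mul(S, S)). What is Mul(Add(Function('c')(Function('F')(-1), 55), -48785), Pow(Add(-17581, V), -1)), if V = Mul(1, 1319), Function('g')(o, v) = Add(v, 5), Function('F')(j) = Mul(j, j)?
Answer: Rational(22715, 8131) ≈ 2.7936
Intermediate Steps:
Function('F')(j) = Pow(j, 2)
Function('g')(o, v) = Add(5, v)
Function('c')(f, S) = Add(Pow(S, 2), Mul(6, S, f)) (Function('c')(f, S) = Add(Mul(Mul(Add(5, 1), f), S), Mul(S, S)) = Add(Mul(Mul(6, f), S), Pow(S, 2)) = Add(Mul(6, S, f), Pow(S, 2)) = Add(Pow(S, 2), Mul(6, S, f)))
V = 1319
Mul(Add(Function('c')(Function('F')(-1), 55), -48785), Pow(Add(-17581, V), -1)) = Mul(Add(Mul(55, Add(55, Mul(6, Pow(-1, 2)))), -48785), Pow(Add(-17581, 1319), -1)) = Mul(Add(Mul(55, Add(55, Mul(6, 1))), -48785), Pow(-16262, -1)) = Mul(Add(Mul(55, Add(55, 6)), -48785), Rational(-1, 16262)) = Mul(Add(Mul(55, 61), -48785), Rational(-1, 16262)) = Mul(Add(3355, -48785), Rational(-1, 16262)) = Mul(-45430, Rational(-1, 16262)) = Rational(22715, 8131)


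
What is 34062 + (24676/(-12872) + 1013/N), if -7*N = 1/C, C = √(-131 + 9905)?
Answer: 109605347/3218 - 21273*√1086 ≈ -6.6698e+5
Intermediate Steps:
C = 3*√1086 (C = √9774 = 3*√1086 ≈ 98.864)
N = -√1086/22806 (N = -√1086/3258/7 = -√1086/22806 ≈ -0.0014450)
34062 + (24676/(-12872) + 1013/N) = 34062 + (24676/(-12872) + 1013/((-√1086/22806))) = 34062 + (24676*(-1/12872) + 1013*(-21*√1086)) = 34062 + (-6169/3218 - 21273*√1086) = 109605347/3218 - 21273*√1086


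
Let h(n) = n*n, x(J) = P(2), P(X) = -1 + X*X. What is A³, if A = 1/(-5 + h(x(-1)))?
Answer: 1/64 ≈ 0.015625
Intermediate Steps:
P(X) = -1 + X²
x(J) = 3 (x(J) = -1 + 2² = -1 + 4 = 3)
h(n) = n²
A = ¼ (A = 1/(-5 + 3²) = 1/(-5 + 9) = 1/4 = ¼ ≈ 0.25000)
A³ = (¼)³ = 1/64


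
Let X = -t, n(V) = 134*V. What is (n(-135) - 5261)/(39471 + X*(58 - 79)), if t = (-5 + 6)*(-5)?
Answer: -23351/39366 ≈ -0.59318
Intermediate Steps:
t = -5 (t = 1*(-5) = -5)
X = 5 (X = -1*(-5) = 5)
(n(-135) - 5261)/(39471 + X*(58 - 79)) = (134*(-135) - 5261)/(39471 + 5*(58 - 79)) = (-18090 - 5261)/(39471 + 5*(-21)) = -23351/(39471 - 105) = -23351/39366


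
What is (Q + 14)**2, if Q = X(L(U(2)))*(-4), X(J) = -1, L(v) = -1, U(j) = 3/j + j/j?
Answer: 324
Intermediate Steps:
U(j) = 1 + 3/j (U(j) = 3/j + 1 = 1 + 3/j)
Q = 4 (Q = -1*(-4) = 4)
(Q + 14)**2 = (4 + 14)**2 = 18**2 = 324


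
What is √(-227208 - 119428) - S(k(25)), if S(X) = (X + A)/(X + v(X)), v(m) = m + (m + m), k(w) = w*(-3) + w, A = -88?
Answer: -69/100 + 2*I*√86659 ≈ -0.69 + 588.76*I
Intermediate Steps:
k(w) = -2*w (k(w) = -3*w + w = -2*w)
v(m) = 3*m (v(m) = m + 2*m = 3*m)
S(X) = (-88 + X)/(4*X) (S(X) = (X - 88)/(X + 3*X) = (-88 + X)/((4*X)) = (-88 + X)*(1/(4*X)) = (-88 + X)/(4*X))
√(-227208 - 119428) - S(k(25)) = √(-227208 - 119428) - (-88 - 2*25)/(4*((-2*25))) = √(-346636) - (-88 - 50)/(4*(-50)) = 2*I*√86659 - (-1)*(-138)/(4*50) = 2*I*√86659 - 1*69/100 = 2*I*√86659 - 69/100 = -69/100 + 2*I*√86659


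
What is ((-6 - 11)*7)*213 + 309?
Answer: -25038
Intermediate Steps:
((-6 - 11)*7)*213 + 309 = -17*7*213 + 309 = -119*213 + 309 = -25347 + 309 = -25038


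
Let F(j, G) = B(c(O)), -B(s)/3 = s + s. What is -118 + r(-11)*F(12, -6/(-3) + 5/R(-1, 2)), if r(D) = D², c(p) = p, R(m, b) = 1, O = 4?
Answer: -3022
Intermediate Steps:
B(s) = -6*s (B(s) = -3*(s + s) = -6*s)
F(j, G) = -24 (F(j, G) = -6*4 = -24)
-118 + r(-11)*F(12, -6/(-3) + 5/R(-1, 2)) = -118 + (-11)²*(-24) = -118 + 121*(-24) = -118 - 2904 = -3022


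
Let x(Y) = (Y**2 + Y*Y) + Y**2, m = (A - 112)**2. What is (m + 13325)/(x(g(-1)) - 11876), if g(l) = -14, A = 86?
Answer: -14001/11288 ≈ -1.2403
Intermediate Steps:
m = 676 (m = (86 - 112)**2 = (-26)**2 = 676)
x(Y) = 3*Y**2 (x(Y) = (Y**2 + Y**2) + Y**2 = 2*Y**2 + Y**2 = 3*Y**2)
(m + 13325)/(x(g(-1)) - 11876) = (676 + 13325)/(3*(-14)**2 - 11876) = 14001/(3*196 - 11876) = 14001/(588 - 11876) = 14001/(-11288) = 14001*(-1/11288) = -14001/11288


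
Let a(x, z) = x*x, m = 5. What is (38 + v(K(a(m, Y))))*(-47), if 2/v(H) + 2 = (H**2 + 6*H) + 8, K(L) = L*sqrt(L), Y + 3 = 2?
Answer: -29256560/16381 ≈ -1786.0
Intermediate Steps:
Y = -1 (Y = -3 + 2 = -1)
a(x, z) = x**2
K(L) = L**(3/2)
v(H) = 2/(6 + H**2 + 6*H) (v(H) = 2/(-2 + ((H**2 + 6*H) + 8)) = 2/(-2 + (8 + H**2 + 6*H)) = 2/(6 + H**2 + 6*H))
(38 + v(K(a(m, Y))))*(-47) = (38 + 2/(6 + ((5**2)**(3/2))**2 + 6*(5**2)**(3/2)))*(-47) = (38 + 2/(6 + (25**(3/2))**2 + 6*25**(3/2)))*(-47) = (38 + 2/(6 + 125**2 + 6*125))*(-47) = (38 + 2/(6 + 15625 + 750))*(-47) = (38 + 2/16381)*(-47) = (622480/16381)*(-47) = -29256560/16381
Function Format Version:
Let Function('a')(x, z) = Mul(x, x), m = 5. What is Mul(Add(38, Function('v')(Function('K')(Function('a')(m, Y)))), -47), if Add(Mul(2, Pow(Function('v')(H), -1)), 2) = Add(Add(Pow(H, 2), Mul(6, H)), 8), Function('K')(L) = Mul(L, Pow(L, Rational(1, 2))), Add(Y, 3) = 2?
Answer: Rational(-29256560, 16381) ≈ -1786.0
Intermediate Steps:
Y = -1 (Y = Add(-3, 2) = -1)
Function('a')(x, z) = Pow(x, 2)
Function('K')(L) = Pow(L, Rational(3, 2))
Function('v')(H) = Mul(2, Pow(Add(6, Pow(H, 2), Mul(6, H)), -1)) (Function('v')(H) = Mul(2, Pow(Add(-2, Add(Add(Pow(H, 2), Mul(6, H)), 8)), -1)) = Mul(2, Pow(Add(-2, Add(8, Pow(H, 2), Mul(6, H))), -1)) = Mul(2, Pow(Add(6, Pow(H, 2), Mul(6, H)), -1)))
Mul(Add(38, Function('v')(Function('K')(Function('a')(m, Y)))), -47) = Mul(Add(38, Mul(2, Pow(Add(6, Pow(Pow(Pow(5, 2), Rational(3, 2)), 2), Mul(6, Pow(Pow(5, 2), Rational(3, 2)))), -1))), -47) = Mul(Add(38, Mul(2, Pow(Add(6, Pow(Pow(25, Rational(3, 2)), 2), Mul(6, Pow(25, Rational(3, 2)))), -1))), -47) = Mul(Add(38, Mul(2, Pow(Add(6, Pow(125, 2), Mul(6, 125)), -1))), -47) = Mul(Add(38, Mul(2, Pow(Add(6, 15625, 750), -1))), -47) = Mul(Add(38, Mul(2, Pow(16381, -1))), -47) = Mul(Add(38, Mul(2, Rational(1, 16381))), -47) = Mul(Add(38, Rational(2, 16381)), -47) = Mul(Rational(622480, 16381), -47) = Rational(-29256560, 16381)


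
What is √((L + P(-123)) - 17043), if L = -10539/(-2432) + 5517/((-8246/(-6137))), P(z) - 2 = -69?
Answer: I*√56571780475966/65968 ≈ 114.02*I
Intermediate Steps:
P(z) = -67 (P(z) = 2 - 69 = -67)
L = 2169188019/527744 (L = -10539*(-1/2432) + 5517/((-8246*(-1/6137))) = 10539/2432 + 5517/(434/323) = 10539/2432 + 5517*(323/434) = 10539/2432 + 1781991/434 = 2169188019/527744 ≈ 4110.3)
√((L + P(-123)) - 17043) = √((2169188019/527744 - 67) - 17043) = √(2133829171/527744 - 17043) = √(-6860511821/527744) = I*√56571780475966/65968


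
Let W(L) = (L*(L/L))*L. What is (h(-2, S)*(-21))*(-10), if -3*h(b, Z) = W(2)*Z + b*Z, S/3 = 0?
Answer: 0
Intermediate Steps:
S = 0 (S = 3*0 = 0)
W(L) = L**2 (W(L) = (L*1)*L = L*L = L**2)
h(b, Z) = -4*Z/3 - Z*b/3 (h(b, Z) = -(2**2*Z + b*Z)/3 = -(4*Z + Z*b)/3 = -4*Z/3 - Z*b/3)
(h(-2, S)*(-21))*(-10) = (-1/3*0*(4 - 2)*(-21))*(-10) = (-1/3*0*2*(-21))*(-10) = (0*(-21))*(-10) = 0*(-10) = 0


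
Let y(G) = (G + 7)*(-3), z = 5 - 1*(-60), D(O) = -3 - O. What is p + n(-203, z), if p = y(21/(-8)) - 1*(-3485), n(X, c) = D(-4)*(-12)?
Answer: 27679/8 ≈ 3459.9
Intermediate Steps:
z = 65 (z = 5 + 60 = 65)
n(X, c) = -12 (n(X, c) = (-3 - 1*(-4))*(-12) = (-3 + 4)*(-12) = 1*(-12) = -12)
y(G) = -21 - 3*G (y(G) = (7 + G)*(-3) = -21 - 3*G)
p = 27775/8 (p = (-21 - 63/(-8)) - 1*(-3485) = (-21 - 63*(-1)/8) + 3485 = (-21 - 3*(-21/8)) + 3485 = (-21 + 63/8) + 3485 = -105/8 + 3485 = 27775/8 ≈ 3471.9)
p + n(-203, z) = 27775/8 - 12 = 27679/8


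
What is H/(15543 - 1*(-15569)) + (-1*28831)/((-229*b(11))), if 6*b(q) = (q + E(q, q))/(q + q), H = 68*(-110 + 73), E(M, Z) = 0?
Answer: 2690826175/1781162 ≈ 1510.7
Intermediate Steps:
H = -2516 (H = 68*(-37) = -2516)
b(q) = 1/12 (b(q) = ((q + 0)/(q + q))/6 = (q/((2*q)))/6 = (q*(1/(2*q)))/6 = (⅙)*(½) = 1/12)
H/(15543 - 1*(-15569)) + (-1*28831)/((-229*b(11))) = -2516/(15543 - 1*(-15569)) + (-1*28831)/((-229*1/12)) = -2516/(15543 + 15569) - 28831/(-229/12) = -2516/31112 - 28831*(-12/229) = -2516*1/31112 + 345972/229 = -629/7778 + 345972/229 = 2690826175/1781162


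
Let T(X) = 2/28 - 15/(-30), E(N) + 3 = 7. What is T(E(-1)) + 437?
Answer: 3063/7 ≈ 437.57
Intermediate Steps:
E(N) = 4 (E(N) = -3 + 7 = 4)
T(X) = 4/7 (T(X) = 2*(1/28) - 15*(-1/30) = 1/14 + 1/2 = 4/7)
T(E(-1)) + 437 = 4/7 + 437 = 3063/7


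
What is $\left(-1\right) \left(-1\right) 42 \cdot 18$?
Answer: $756$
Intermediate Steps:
$\left(-1\right) \left(-1\right) 42 \cdot 18 = 1 \cdot 42 \cdot 18 = 42 \cdot 18 = 756$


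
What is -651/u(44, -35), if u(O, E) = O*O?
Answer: -651/1936 ≈ -0.33626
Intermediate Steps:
u(O, E) = O²
-651/u(44, -35) = -651/(44²) = -651/1936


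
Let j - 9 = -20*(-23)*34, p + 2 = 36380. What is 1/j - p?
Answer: -569279321/15649 ≈ -36378.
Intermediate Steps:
p = 36378 (p = -2 + 36380 = 36378)
j = 15649 (j = 9 - 20*(-23)*34 = 9 + 460*34 = 9 + 15640 = 15649)
1/j - p = 1/15649 - 1*36378 = 1/15649 - 36378 = -569279321/15649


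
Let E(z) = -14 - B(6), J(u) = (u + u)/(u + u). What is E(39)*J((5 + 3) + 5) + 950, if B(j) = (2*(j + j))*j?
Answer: 792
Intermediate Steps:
B(j) = 4*j² (B(j) = (2*(2*j))*j = (4*j)*j = 4*j²)
J(u) = 1 (J(u) = (2*u)/((2*u)) = (2*u)*(1/(2*u)) = 1)
E(z) = -158 (E(z) = -14 - 4*6² = -14 - 4*36 = -14 - 1*144 = -14 - 144 = -158)
E(39)*J((5 + 3) + 5) + 950 = -158*1 + 950 = -158 + 950 = 792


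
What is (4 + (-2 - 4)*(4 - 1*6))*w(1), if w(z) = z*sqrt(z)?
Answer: 16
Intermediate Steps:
w(z) = z**(3/2)
(4 + (-2 - 4)*(4 - 1*6))*w(1) = (4 + (-2 - 4)*(4 - 1*6))*1**(3/2) = (4 - 6*(4 - 6))*1 = (4 - 6*(-2))*1 = (4 + 12)*1 = 16*1 = 16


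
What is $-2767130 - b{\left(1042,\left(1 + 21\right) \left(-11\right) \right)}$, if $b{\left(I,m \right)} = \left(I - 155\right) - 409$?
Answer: $-2767608$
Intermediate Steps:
$b{\left(I,m \right)} = -564 + I$ ($b{\left(I,m \right)} = \left(-155 + I\right) - 409 = -564 + I$)
$-2767130 - b{\left(1042,\left(1 + 21\right) \left(-11\right) \right)} = -2767130 - \left(-564 + 1042\right) = -2767130 - 478 = -2767608$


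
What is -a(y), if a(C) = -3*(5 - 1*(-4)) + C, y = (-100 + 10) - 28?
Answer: 145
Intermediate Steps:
y = -118 (y = -90 - 28 = -118)
a(C) = -27 + C (a(C) = -3*(5 + 4) + C = -3*9 + C = -27 + C)
-a(y) = -(-27 - 118) = -1*(-145) = 145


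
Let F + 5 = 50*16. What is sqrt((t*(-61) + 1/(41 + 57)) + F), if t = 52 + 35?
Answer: 5*I*sqrt(35374)/14 ≈ 67.171*I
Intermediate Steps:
t = 87
F = 795 (F = -5 + 50*16 = -5 + 800 = 795)
sqrt((t*(-61) + 1/(41 + 57)) + F) = sqrt((87*(-61) + 1/(41 + 57)) + 795) = sqrt((-5307 + 1/98) + 795) = sqrt(-520085/98 + 795) = sqrt(-442175/98) = 5*I*sqrt(35374)/14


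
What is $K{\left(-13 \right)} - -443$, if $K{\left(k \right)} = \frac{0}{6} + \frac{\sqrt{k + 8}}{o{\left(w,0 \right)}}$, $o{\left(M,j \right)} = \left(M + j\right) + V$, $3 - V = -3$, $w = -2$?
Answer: $443 + \frac{i \sqrt{5}}{4} \approx 443.0 + 0.55902 i$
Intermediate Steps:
$V = 6$ ($V = 3 - -3 = 3 + 3 = 6$)
$o{\left(M,j \right)} = 6 + M + j$ ($o{\left(M,j \right)} = \left(M + j\right) + 6 = 6 + M + j$)
$K{\left(k \right)} = \frac{\sqrt{8 + k}}{4}$ ($K{\left(k \right)} = \frac{0}{6} + \frac{\sqrt{k + 8}}{6 - 2 + 0} = 0 \cdot \frac{1}{6} + \frac{\sqrt{8 + k}}{4} = 0 + \sqrt{8 + k} \frac{1}{4} = 0 + \frac{\sqrt{8 + k}}{4} = \frac{\sqrt{8 + k}}{4}$)
$K{\left(-13 \right)} - -443 = \frac{\sqrt{8 - 13}}{4} - -443 = \frac{\sqrt{-5}}{4} + 443 = \frac{i \sqrt{5}}{4} + 443 = 443 + \frac{i \sqrt{5}}{4}$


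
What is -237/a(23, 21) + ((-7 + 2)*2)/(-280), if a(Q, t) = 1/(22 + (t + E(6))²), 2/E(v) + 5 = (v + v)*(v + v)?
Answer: -59440643387/540988 ≈ -1.0987e+5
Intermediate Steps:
E(v) = 2/(-5 + 4*v²) (E(v) = 2/(-5 + (v + v)*(v + v)) = 2/(-5 + (2*v)*(2*v)) = 2/(-5 + 4*v²))
a(Q, t) = 1/(22 + (2/139 + t)²) (a(Q, t) = 1/(22 + (t + 2/(-5 + 4*6²))²) = 1/(22 + (t + 2/(-5 + 4*36))²) = 1/(22 + (t + 2/(-5 + 144))²) = 1/(22 + (t + 2/139)²) = 1/(22 + (2/139 + t)²))
-237/a(23, 21) + ((-7 + 2)*2)/(-280) = -(5214 + 237*(2 + 139*21)²/19321) + ((-7 + 2)*2)/(-280) = -(5214 + 237*(2 + 2919)²/19321) - 5*2*(-1/280) = -237/(19321/(425062 + 2921²)) - 10*(-1/280) = -237/(19321/(425062 + 8532241)) + 1/28 = -237/(19321/8957303) + 1/28 = -237/(19321*(1/8957303)) + 1/28 = -237/19321/8957303 + 1/28 = -237*8957303/19321 + 1/28 = -2122880811/19321 + 1/28 = -59440643387/540988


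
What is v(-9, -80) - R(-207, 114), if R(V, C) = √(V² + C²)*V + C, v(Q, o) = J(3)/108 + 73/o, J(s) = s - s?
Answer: -9193/80 + 621*√6205 ≈ 48802.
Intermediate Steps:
J(s) = 0
v(Q, o) = 73/o (v(Q, o) = 0/108 + 73/o = 0*(1/108) + 73/o = 0 + 73/o = 73/o)
R(V, C) = C + V*√(C² + V²) (R(V, C) = √(C² + V²)*V + C = V*√(C² + V²) + C = C + V*√(C² + V²))
v(-9, -80) - R(-207, 114) = 73/(-80) - (114 - 207*√(114² + (-207)²)) = 73*(-1/80) - (114 - 207*√(12996 + 42849)) = -73/80 - (114 - 621*√6205) = -73/80 + (-114 + 621*√6205) = -9193/80 + 621*√6205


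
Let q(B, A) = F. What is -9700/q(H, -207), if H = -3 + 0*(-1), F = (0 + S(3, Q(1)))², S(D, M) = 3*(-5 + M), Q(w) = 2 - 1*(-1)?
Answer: -2425/9 ≈ -269.44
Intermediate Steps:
Q(w) = 3 (Q(w) = 2 + 1 = 3)
S(D, M) = -15 + 3*M
F = 36 (F = (0 + (-15 + 3*3))² = (0 + (-15 + 9))² = (0 - 6)² = (-6)² = 36)
H = -3 (H = -3 + 0 = -3)
q(B, A) = 36
-9700/q(H, -207) = -9700/36 = -9700*1/36 = -2425/9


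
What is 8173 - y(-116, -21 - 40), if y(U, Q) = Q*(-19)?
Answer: 7014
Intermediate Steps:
y(U, Q) = -19*Q
8173 - y(-116, -21 - 40) = 8173 - (-19)*(-21 - 40) = 8173 - (-19)*(-61) = 8173 - 1*1159 = 8173 - 1159 = 7014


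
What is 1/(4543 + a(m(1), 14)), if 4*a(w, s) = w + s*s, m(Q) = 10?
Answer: 2/9189 ≈ 0.00021765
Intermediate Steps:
a(w, s) = w/4 + s²/4 (a(w, s) = (w + s*s)/4 = (w + s²)/4 = w/4 + s²/4)
1/(4543 + a(m(1), 14)) = 1/(4543 + ((¼)*10 + (¼)*14²)) = 1/(4543 + (5/2 + (¼)*196)) = 1/(4543 + (5/2 + 49)) = 1/(4543 + 103/2) = 1/(9189/2) = 2/9189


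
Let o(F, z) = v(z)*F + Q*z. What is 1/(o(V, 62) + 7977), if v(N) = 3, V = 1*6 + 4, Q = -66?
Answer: 1/3915 ≈ 0.00025543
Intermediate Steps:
V = 10 (V = 6 + 4 = 10)
o(F, z) = -66*z + 3*F (o(F, z) = 3*F - 66*z = -66*z + 3*F)
1/(o(V, 62) + 7977) = 1/((-66*62 + 3*10) + 7977) = 1/((-4092 + 30) + 7977) = 1/(-4062 + 7977) = 1/3915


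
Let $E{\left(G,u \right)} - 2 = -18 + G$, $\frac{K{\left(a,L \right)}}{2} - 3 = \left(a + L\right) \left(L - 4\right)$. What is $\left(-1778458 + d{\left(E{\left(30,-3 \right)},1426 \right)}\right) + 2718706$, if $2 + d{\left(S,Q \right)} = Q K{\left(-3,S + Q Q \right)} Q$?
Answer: $16817120411669242366$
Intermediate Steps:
$K{\left(a,L \right)} = 6 + 2 \left(-4 + L\right) \left(L + a\right)$ ($K{\left(a,L \right)} = 6 + 2 \left(a + L\right) \left(L - 4\right) = 6 + 2 \left(L + a\right) \left(-4 + L\right) = 6 + 2 \left(-4 + L\right) \left(L + a\right)$)
$E{\left(G,u \right)} = -16 + G$ ($E{\left(G,u \right)} = 2 + \left(-18 + G\right) = -16 + G$)
$d{\left(S,Q \right)} = -2 + Q^{2} \left(30 - 14 S - 14 Q^{2} + 2 \left(S + Q^{2}\right)^{2}\right)$ ($d{\left(S,Q \right)} = -2 + Q \left(6 - 8 \left(S + Q Q\right) - -24 + 2 \left(S + Q Q\right)^{2} + 2 \left(S + Q Q\right) \left(-3\right)\right) Q = -2 + Q \left(6 - 8 \left(S + Q^{2}\right) + 24 + 2 \left(S + Q^{2}\right)^{2} + 2 \left(S + Q^{2}\right) \left(-3\right)\right) Q = -2 + Q \left(6 - \left(8 S + 8 Q^{2}\right) + 24 + 2 \left(S + Q^{2}\right)^{2} - \left(6 S + 6 Q^{2}\right)\right) Q = -2 + Q \left(30 - 14 S - 14 Q^{2} + 2 \left(S + Q^{2}\right)^{2}\right) Q = -2 + Q^{2} \left(30 - 14 S - 14 Q^{2} + 2 \left(S + Q^{2}\right)^{2}\right)$)
$\left(-1778458 + d{\left(E{\left(30,-3 \right)},1426 \right)}\right) + 2718706 = \left(-1778458 - \left(2 - 2 \cdot 1426^{2} \left(15 + \left(\left(-16 + 30\right) + 1426^{2}\right)^{2} - 7 \left(-16 + 30\right) - 7 \cdot 1426^{2}\right)\right)\right) + 2718706 = \left(-1778458 - \left(2 - 4066952 \left(15 + \left(14 + 2033476\right)^{2} - 98 - 14234332\right)\right)\right) + 2718706 = \left(-1778458 - \left(2 - 4066952 \left(15 + 2033490^{2} - 98 - 14234332\right)\right)\right) + 2718706 = \left(-1778458 - \left(2 - 4066952 \left(15 + 4135081580100 - 98 - 14234332\right)\right)\right) + 2718706 = \left(-1778458 - \left(2 - 16817120411668302120\right)\right) + 2718706 = \left(-1778458 + \left(-2 + 16817120411668302120\right)\right) + 2718706 = \left(-1778458 + 16817120411668302118\right) + 2718706 = 16817120411666523660 + 2718706 = 16817120411669242366$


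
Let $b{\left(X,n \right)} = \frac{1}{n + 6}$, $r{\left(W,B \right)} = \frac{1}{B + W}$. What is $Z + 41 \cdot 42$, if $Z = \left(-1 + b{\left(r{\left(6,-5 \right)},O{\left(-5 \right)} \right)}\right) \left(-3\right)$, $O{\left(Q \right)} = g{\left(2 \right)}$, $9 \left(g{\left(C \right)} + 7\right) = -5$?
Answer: $\frac{24177}{14} \approx 1726.9$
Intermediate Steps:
$g{\left(C \right)} = - \frac{68}{9}$ ($g{\left(C \right)} = -7 + \frac{1}{9} \left(-5\right) = -7 - \frac{5}{9} = - \frac{68}{9}$)
$O{\left(Q \right)} = - \frac{68}{9}$
$b{\left(X,n \right)} = \frac{1}{6 + n}$
$Z = \frac{69}{14}$ ($Z = \left(-1 + \frac{1}{6 - \frac{68}{9}}\right) \left(-3\right) = \left(-1 + \frac{1}{- \frac{14}{9}}\right) \left(-3\right) = \left(-1 - \frac{9}{14}\right) \left(-3\right) = \left(- \frac{23}{14}\right) \left(-3\right) = \frac{69}{14} \approx 4.9286$)
$Z + 41 \cdot 42 = \frac{69}{14} + 41 \cdot 42 = \frac{69}{14} + 1722 = \frac{24177}{14}$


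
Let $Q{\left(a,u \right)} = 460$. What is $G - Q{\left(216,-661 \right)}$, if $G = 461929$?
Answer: $461469$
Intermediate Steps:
$G - Q{\left(216,-661 \right)} = 461929 - 460 = 461469$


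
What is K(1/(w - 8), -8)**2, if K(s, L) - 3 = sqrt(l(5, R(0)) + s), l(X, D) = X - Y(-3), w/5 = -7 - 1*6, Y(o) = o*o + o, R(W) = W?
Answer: (219 + I*sqrt(5402))**2/5329 ≈ 7.9863 + 6.041*I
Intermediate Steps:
Y(o) = o + o**2 (Y(o) = o**2 + o = o + o**2)
w = -65 (w = 5*(-7 - 1*6) = 5*(-7 - 6) = 5*(-13) = -65)
l(X, D) = -6 + X (l(X, D) = X - (-3)*(1 - 3) = X - (-3)*(-2) = X - 1*6 = X - 6 = -6 + X)
K(s, L) = 3 + sqrt(-1 + s) (K(s, L) = 3 + sqrt((-6 + 5) + s) = 3 + sqrt(-1 + s))
K(1/(w - 8), -8)**2 = (3 + sqrt(-1 + 1/(-65 - 8)))**2 = (3 + sqrt(-1 + 1/(-73)))**2 = (3 + sqrt(-1 - 1/73))**2 = (3 + sqrt(-74/73))**2 = (3 + I*sqrt(5402)/73)**2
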